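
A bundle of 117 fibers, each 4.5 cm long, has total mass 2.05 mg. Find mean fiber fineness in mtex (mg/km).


Formula: fineness (mtex) = mass (mg) / total length (km) = (mass_mg / total_length_m) * 1000
Step 1: Convert fiber length: 4.5 cm = 0.045 m
Step 2: Total fiber length = 117 * 0.045 = 5.265 m
Step 3: Linear density = 2.05 mg / 5.265 m = 0.3894 mg/m
Step 4: fineness = 0.3894 * 1000 = 389.4 mtex

389.4 mtex


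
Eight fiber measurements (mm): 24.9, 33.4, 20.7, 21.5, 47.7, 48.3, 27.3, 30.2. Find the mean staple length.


Formula: Mean = sum of lengths / count
Sum = 24.9 + 33.4 + 20.7 + 21.5 + 47.7 + 48.3 + 27.3 + 30.2
Sum = 254.0 mm
Mean = 254.0 / 8 = 31.75 mm

31.75 mm


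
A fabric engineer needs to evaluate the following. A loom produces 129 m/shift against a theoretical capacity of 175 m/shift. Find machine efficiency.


Formula: Efficiency% = (Actual output / Theoretical output) * 100
Efficiency% = (129 / 175) * 100
Efficiency% = 0.737143 * 100 = 73.7143% ≈ 73.7%

73.7%


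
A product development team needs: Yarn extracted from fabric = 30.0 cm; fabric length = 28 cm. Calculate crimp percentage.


Formula: Crimp% = ((L_yarn - L_fabric) / L_fabric) * 100
Step 1: Extension = 30.0 - 28 = 2.0 cm
Step 2: Crimp% = (2.0 / 28) * 100
Step 3: Crimp% = 0.071429 * 100 = 7.1429% ≈ 7.1%

7.1%


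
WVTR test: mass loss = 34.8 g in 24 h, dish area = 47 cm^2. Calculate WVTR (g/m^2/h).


Formula: WVTR = mass_loss / (area * time)
Step 1: Convert area: 47 cm^2 = 0.0047 m^2
Step 2: WVTR = 34.8 g / (0.0047 m^2 * 24 h)
Step 3: WVTR = 34.8 / 0.1128 = 308.5 g/m^2/h

308.5 g/m^2/h


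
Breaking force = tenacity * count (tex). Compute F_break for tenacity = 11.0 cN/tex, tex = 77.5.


Formula: Breaking force = Tenacity * Linear density
F = 11.0 cN/tex * 77.5 tex
F = 852.50 cN

852.50 cN


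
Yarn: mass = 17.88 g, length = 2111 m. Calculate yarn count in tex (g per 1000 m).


Formula: Tex = (mass_g / length_m) * 1000
Substituting: Tex = (17.88 / 2111) * 1000
Intermediate: 17.88 / 2111 = 0.00846992 g/m
Tex = 0.00846992 * 1000 = 8.47 tex

8.47 tex


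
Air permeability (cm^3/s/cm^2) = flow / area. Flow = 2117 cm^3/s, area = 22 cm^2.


Formula: Air Permeability = Airflow / Test Area
AP = 2117 cm^3/s / 22 cm^2
AP = 96.2 cm^3/s/cm^2

96.2 cm^3/s/cm^2


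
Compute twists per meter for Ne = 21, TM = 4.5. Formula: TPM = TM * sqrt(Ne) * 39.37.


Formula: TPM = TM * sqrt(Ne) * 39.37
Step 1: sqrt(Ne) = sqrt(21) = 4.5826
Step 2: TM * sqrt(Ne) = 4.5 * 4.5826 = 20.6217
Step 3: TPM = 20.6217 * 39.37 = 812 twists/m

812 twists/m


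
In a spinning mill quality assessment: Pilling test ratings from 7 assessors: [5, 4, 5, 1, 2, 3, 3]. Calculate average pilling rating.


Formula: Mean = sum / count
Sum = 5 + 4 + 5 + 1 + 2 + 3 + 3 = 23
Mean = 23 / 7 = 3.3

3.3


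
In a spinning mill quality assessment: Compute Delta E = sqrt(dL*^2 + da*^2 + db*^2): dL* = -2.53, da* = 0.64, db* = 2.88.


Formula: Delta E = sqrt(dL*^2 + da*^2 + db*^2)
Step 1: dL*^2 = (-2.53)^2 = 6.4009
Step 2: da*^2 = 0.64^2 = 0.4096
Step 3: db*^2 = 2.88^2 = 8.2944
Step 4: Sum = 6.4009 + 0.4096 + 8.2944 = 15.1049
Step 5: Delta E = sqrt(15.1049) = 3.89

3.89 Delta E


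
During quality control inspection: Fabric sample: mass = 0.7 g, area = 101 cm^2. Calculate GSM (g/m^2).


Formula: GSM = mass_g / area_m2
Step 1: Convert area: 101 cm^2 = 101 / 10000 = 0.0101 m^2
Step 2: GSM = 0.7 g / 0.0101 m^2 = 69.3 g/m^2

69.3 g/m^2


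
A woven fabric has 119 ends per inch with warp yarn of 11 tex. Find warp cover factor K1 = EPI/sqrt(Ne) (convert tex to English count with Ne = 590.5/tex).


Formula: K1 = EPI / sqrt(Ne), with Ne = 590.5 / tex_warp
Step 1: Ne = 590.5 / 11 = 53.682
Step 2: sqrt(Ne) = sqrt(53.682) = 7.3268
Step 3: K1 = 119 / 7.3268 = 16.2

16.2


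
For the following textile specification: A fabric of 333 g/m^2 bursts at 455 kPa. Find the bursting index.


Formula: Bursting Index = Bursting Strength / Fabric GSM
BI = 455 kPa / 333 g/m^2
BI = 1.366 kPa/(g/m^2)

1.366 kPa/(g/m^2)


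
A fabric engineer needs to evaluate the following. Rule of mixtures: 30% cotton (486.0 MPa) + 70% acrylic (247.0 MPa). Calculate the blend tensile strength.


Formula: Blend property = (fraction_A * property_A) + (fraction_B * property_B)
Step 1: Contribution A = 30/100 * 486.0 MPa = 145.8 MPa
Step 2: Contribution B = 70/100 * 247.0 MPa = 172.9 MPa
Step 3: Blend tensile strength = 145.8 + 172.9 = 318.7 MPa

318.7 MPa


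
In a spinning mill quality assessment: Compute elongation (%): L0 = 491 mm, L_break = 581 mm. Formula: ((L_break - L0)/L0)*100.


Formula: Elongation (%) = ((L_break - L0) / L0) * 100
Step 1: Extension = 581 - 491 = 90 mm
Step 2: Elongation = (90 / 491) * 100
Step 3: Elongation = 0.183299 * 100 = 18.3299% ≈ 18.3%

18.3%


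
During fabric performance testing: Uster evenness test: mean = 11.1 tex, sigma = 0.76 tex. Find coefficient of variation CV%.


Formula: CV% = (standard deviation / mean) * 100
Step 1: Ratio = 0.76 / 11.1 = 0.068468
Step 2: CV% = 0.068468 * 100 = 6.8468% ≈ 6.8%

6.8%


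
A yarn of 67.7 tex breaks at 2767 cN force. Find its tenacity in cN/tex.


Formula: Tenacity = Breaking force / Linear density
Tenacity = 2767 cN / 67.7 tex
Tenacity = 40.87 cN/tex

40.87 cN/tex


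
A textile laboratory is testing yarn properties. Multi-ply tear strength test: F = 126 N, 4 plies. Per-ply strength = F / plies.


Formula: Per-ply strength = Total force / Number of plies
Per-ply = 126 N / 4
Per-ply = 31.5 N

31.5 N


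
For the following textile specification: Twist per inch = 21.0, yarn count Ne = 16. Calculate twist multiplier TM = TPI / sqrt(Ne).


Formula: TM = TPI / sqrt(Ne)
Step 1: sqrt(Ne) = sqrt(16) = 4
Step 2: TM = 21.0 / 4 = 5.25

5.25 TM


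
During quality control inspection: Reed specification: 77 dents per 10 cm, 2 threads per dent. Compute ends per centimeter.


Formula: EPC = (dents per 10 cm * ends per dent) / 10
Step 1: Total ends per 10 cm = 77 * 2 = 154
Step 2: EPC = 154 / 10 = 15.4 ends/cm

15.4 ends/cm


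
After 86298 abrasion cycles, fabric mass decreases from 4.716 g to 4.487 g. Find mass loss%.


Formula: Mass loss% = ((m_before - m_after) / m_before) * 100
Step 1: Mass loss = 4.716 - 4.487 = 0.229 g
Step 2: Ratio = 0.229 / 4.716 = 0.0485581
Step 3: Mass loss% = 0.0485581 * 100 = 4.85581% ≈ 4.86%

4.86%


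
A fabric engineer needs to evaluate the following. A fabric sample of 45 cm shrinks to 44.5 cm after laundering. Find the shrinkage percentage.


Formula: Shrinkage% = ((L_before - L_after) / L_before) * 100
Step 1: Shrinkage = 45 - 44.5 = 0.5 cm
Step 2: Shrinkage% = (0.5 / 45) * 100
Step 3: Shrinkage% = 0.011111 * 100 = 1.1111% ≈ 1.1%

1.1%


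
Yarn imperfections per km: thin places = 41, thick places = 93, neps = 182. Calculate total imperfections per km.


Formula: Total = thin places + thick places + neps
Total = 41 + 93 + 182
Total = 316 imperfections/km

316 imperfections/km


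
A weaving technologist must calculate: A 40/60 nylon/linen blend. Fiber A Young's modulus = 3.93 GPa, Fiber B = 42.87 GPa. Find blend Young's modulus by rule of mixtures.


Formula: Blend property = (fraction_A * property_A) + (fraction_B * property_B)
Step 1: Contribution A = 40/100 * 3.93 GPa = 1.572 GPa
Step 2: Contribution B = 60/100 * 42.87 GPa = 25.722 GPa
Step 3: Blend Young's modulus = 1.572 + 25.722 = 27.294 GPa

27.294 GPa


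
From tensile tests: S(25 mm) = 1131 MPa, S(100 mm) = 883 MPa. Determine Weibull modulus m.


Formula: m = ln(L1/L2) / ln(S2/S1)
Step 1: ln(L1/L2) = ln(25/100) = -1.38629
Step 2: S2/S1 = 883/1131 = 0.78073
Step 3: ln(S2/S1) = ln(0.78073) = -0.24753
Step 4: m = -1.38629 / -0.24753 = 5.60

5.60 (Weibull m)


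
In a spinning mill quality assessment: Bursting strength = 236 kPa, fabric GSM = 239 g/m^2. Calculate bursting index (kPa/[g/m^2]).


Formula: Bursting Index = Bursting Strength / Fabric GSM
BI = 236 kPa / 239 g/m^2
BI = 0.987 kPa/(g/m^2)

0.987 kPa/(g/m^2)


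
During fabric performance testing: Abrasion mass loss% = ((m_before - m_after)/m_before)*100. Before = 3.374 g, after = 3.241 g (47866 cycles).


Formula: Mass loss% = ((m_before - m_after) / m_before) * 100
Step 1: Mass loss = 3.374 - 3.241 = 0.133 g
Step 2: Ratio = 0.133 / 3.374 = 0.0394191
Step 3: Mass loss% = 0.0394191 * 100 = 3.94191% ≈ 3.94%

3.94%


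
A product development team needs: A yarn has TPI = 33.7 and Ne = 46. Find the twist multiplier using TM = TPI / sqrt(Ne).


Formula: TM = TPI / sqrt(Ne)
Step 1: sqrt(Ne) = sqrt(46) = 6.7823
Step 2: TM = 33.7 / 6.7823 = 4.97

4.97 TM


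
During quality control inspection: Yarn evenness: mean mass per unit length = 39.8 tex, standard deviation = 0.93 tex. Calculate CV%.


Formula: CV% = (standard deviation / mean) * 100
Step 1: Ratio = 0.93 / 39.8 = 0.023367
Step 2: CV% = 0.023367 * 100 = 2.3367% ≈ 2.3%

2.3%


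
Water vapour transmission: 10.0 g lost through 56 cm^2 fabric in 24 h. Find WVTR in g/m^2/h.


Formula: WVTR = mass_loss / (area * time)
Step 1: Convert area: 56 cm^2 = 0.0056 m^2
Step 2: WVTR = 10.0 g / (0.0056 m^2 * 24 h)
Step 3: WVTR = 10.0 / 0.1344 = 74.4 g/m^2/h

74.4 g/m^2/h


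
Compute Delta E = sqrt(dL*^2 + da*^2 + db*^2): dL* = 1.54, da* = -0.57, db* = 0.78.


Formula: Delta E = sqrt(dL*^2 + da*^2 + db*^2)
Step 1: dL*^2 = 1.54^2 = 2.3716
Step 2: da*^2 = (-0.57)^2 = 0.3249
Step 3: db*^2 = 0.78^2 = 0.6084
Step 4: Sum = 2.3716 + 0.3249 + 0.6084 = 3.3049
Step 5: Delta E = sqrt(3.3049) = 1.82

1.82 Delta E


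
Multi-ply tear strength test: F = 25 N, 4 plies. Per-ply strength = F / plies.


Formula: Per-ply strength = Total force / Number of plies
Per-ply = 25 N / 4
Per-ply = 6.25 N

6.25 N


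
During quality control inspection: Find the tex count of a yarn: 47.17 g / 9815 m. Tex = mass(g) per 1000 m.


Formula: Tex = (mass_g / length_m) * 1000
Substituting: Tex = (47.17 / 9815) * 1000
Intermediate: 47.17 / 9815 = 0.00480591 g/m
Tex = 0.00480591 * 1000 = 4.81 tex

4.81 tex


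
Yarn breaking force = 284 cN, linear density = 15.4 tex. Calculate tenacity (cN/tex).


Formula: Tenacity = Breaking force / Linear density
Tenacity = 284 cN / 15.4 tex
Tenacity = 18.44 cN/tex

18.44 cN/tex


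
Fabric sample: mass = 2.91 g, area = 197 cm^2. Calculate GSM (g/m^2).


Formula: GSM = mass_g / area_m2
Step 1: Convert area: 197 cm^2 = 197 / 10000 = 0.0197 m^2
Step 2: GSM = 2.91 g / 0.0197 m^2 = 147.7 g/m^2

147.7 g/m^2


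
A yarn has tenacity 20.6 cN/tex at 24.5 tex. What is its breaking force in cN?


Formula: Breaking force = Tenacity * Linear density
F = 20.6 cN/tex * 24.5 tex
F = 504.70 cN

504.70 cN


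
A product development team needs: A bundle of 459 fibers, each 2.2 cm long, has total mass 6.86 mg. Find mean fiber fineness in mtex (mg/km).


Formula: fineness (mtex) = mass (mg) / total length (km) = (mass_mg / total_length_m) * 1000
Step 1: Convert fiber length: 2.2 cm = 0.022 m
Step 2: Total fiber length = 459 * 0.022 = 10.098 m
Step 3: Linear density = 6.86 mg / 10.098 m = 0.6793 mg/m
Step 4: fineness = 0.6793 * 1000 = 679.3 mtex

679.3 mtex


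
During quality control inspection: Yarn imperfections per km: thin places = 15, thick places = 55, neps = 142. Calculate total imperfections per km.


Formula: Total = thin places + thick places + neps
Total = 15 + 55 + 142
Total = 212 imperfections/km

212 imperfections/km


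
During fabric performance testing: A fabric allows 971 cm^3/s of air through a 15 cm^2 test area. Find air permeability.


Formula: Air Permeability = Airflow / Test Area
AP = 971 cm^3/s / 15 cm^2
AP = 64.7 cm^3/s/cm^2

64.7 cm^3/s/cm^2


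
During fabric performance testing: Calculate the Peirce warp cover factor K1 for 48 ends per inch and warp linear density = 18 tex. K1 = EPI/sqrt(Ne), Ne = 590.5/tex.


Formula: K1 = EPI / sqrt(Ne), with Ne = 590.5 / tex_warp
Step 1: Ne = 590.5 / 18 = 32.806
Step 2: sqrt(Ne) = sqrt(32.806) = 5.7277
Step 3: K1 = 48 / 5.7277 = 8.4

8.4


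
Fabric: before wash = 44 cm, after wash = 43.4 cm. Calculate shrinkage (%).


Formula: Shrinkage% = ((L_before - L_after) / L_before) * 100
Step 1: Shrinkage = 44 - 43.4 = 0.6 cm
Step 2: Shrinkage% = (0.6 / 44) * 100
Step 3: Shrinkage% = 0.013636 * 100 = 1.3636% ≈ 1.4%

1.4%


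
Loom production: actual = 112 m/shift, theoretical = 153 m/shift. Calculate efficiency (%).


Formula: Efficiency% = (Actual output / Theoretical output) * 100
Efficiency% = (112 / 153) * 100
Efficiency% = 0.732026 * 100 = 73.2026% ≈ 73.2%

73.2%


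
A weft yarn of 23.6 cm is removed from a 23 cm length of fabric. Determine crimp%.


Formula: Crimp% = ((L_yarn - L_fabric) / L_fabric) * 100
Step 1: Extension = 23.6 - 23 = 0.6 cm
Step 2: Crimp% = (0.6 / 23) * 100
Step 3: Crimp% = 0.026087 * 100 = 2.6087% ≈ 2.6%

2.6%


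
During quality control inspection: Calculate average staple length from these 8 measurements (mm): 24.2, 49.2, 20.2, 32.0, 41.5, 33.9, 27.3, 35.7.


Formula: Mean = sum of lengths / count
Sum = 24.2 + 49.2 + 20.2 + 32.0 + 41.5 + 33.9 + 27.3 + 35.7
Sum = 264.0 mm
Mean = 264.0 / 8 = 33.00 mm

33.00 mm


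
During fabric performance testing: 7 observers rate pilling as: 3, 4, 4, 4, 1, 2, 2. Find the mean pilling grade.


Formula: Mean = sum / count
Sum = 3 + 4 + 4 + 4 + 1 + 2 + 2 = 20
Mean = 20 / 7 = 2.9

2.9


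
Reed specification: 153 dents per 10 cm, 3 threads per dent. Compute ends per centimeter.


Formula: EPC = (dents per 10 cm * ends per dent) / 10
Step 1: Total ends per 10 cm = 153 * 3 = 459
Step 2: EPC = 459 / 10 = 45.9 ends/cm

45.9 ends/cm


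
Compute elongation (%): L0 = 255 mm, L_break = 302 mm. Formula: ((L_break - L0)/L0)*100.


Formula: Elongation (%) = ((L_break - L0) / L0) * 100
Step 1: Extension = 302 - 255 = 47 mm
Step 2: Elongation = (47 / 255) * 100
Step 3: Elongation = 0.184314 * 100 = 18.4314% ≈ 18.4%

18.4%


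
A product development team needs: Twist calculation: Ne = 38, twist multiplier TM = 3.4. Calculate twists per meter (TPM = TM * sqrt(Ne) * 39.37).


Formula: TPM = TM * sqrt(Ne) * 39.37
Step 1: sqrt(Ne) = sqrt(38) = 6.1644
Step 2: TM * sqrt(Ne) = 3.4 * 6.1644 = 20.959
Step 3: TPM = 20.959 * 39.37 = 825 twists/m

825 twists/m


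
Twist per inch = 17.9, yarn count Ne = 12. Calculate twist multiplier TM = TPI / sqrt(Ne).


Formula: TM = TPI / sqrt(Ne)
Step 1: sqrt(Ne) = sqrt(12) = 3.4641
Step 2: TM = 17.9 / 3.4641 = 5.17

5.17 TM


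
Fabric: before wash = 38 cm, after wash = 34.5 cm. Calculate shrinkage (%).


Formula: Shrinkage% = ((L_before - L_after) / L_before) * 100
Step 1: Shrinkage = 38 - 34.5 = 3.5 cm
Step 2: Shrinkage% = (3.5 / 38) * 100
Step 3: Shrinkage% = 0.092105 * 100 = 9.2105% ≈ 9.2%

9.2%


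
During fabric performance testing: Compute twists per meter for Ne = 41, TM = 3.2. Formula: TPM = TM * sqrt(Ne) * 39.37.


Formula: TPM = TM * sqrt(Ne) * 39.37
Step 1: sqrt(Ne) = sqrt(41) = 6.4031
Step 2: TM * sqrt(Ne) = 3.2 * 6.4031 = 20.4899
Step 3: TPM = 20.4899 * 39.37 = 807 twists/m

807 twists/m


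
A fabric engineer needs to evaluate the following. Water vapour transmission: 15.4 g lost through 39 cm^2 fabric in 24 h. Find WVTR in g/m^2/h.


Formula: WVTR = mass_loss / (area * time)
Step 1: Convert area: 39 cm^2 = 0.0039 m^2
Step 2: WVTR = 15.4 g / (0.0039 m^2 * 24 h)
Step 3: WVTR = 15.4 / 0.0936 = 164.5 g/m^2/h

164.5 g/m^2/h


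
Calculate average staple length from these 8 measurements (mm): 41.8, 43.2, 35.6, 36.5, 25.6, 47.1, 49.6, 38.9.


Formula: Mean = sum of lengths / count
Sum = 41.8 + 43.2 + 35.6 + 36.5 + 25.6 + 47.1 + 49.6 + 38.9
Sum = 318.3 mm
Mean = 318.3 / 8 = 39.79 mm

39.79 mm


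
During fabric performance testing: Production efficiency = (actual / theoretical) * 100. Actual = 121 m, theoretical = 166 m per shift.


Formula: Efficiency% = (Actual output / Theoretical output) * 100
Efficiency% = (121 / 166) * 100
Efficiency% = 0.728916 * 100 = 72.8916% ≈ 72.9%

72.9%


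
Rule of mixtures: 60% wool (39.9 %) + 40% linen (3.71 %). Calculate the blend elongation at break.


Formula: Blend property = (fraction_A * property_A) + (fraction_B * property_B)
Step 1: Contribution A = 60/100 * 39.9 % = 23.94 %
Step 2: Contribution B = 40/100 * 3.71 % = 1.484 %
Step 3: Blend elongation at break = 23.94 + 1.484 = 25.424 %

25.424 %


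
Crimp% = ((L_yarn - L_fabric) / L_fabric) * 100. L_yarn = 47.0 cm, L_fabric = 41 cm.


Formula: Crimp% = ((L_yarn - L_fabric) / L_fabric) * 100
Step 1: Extension = 47.0 - 41 = 6.0 cm
Step 2: Crimp% = (6.0 / 41) * 100
Step 3: Crimp% = 0.146341 * 100 = 14.6341% ≈ 14.6%

14.6%


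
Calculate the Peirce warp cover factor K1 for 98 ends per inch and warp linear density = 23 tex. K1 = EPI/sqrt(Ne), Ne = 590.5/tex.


Formula: K1 = EPI / sqrt(Ne), with Ne = 590.5 / tex_warp
Step 1: Ne = 590.5 / 23 = 25.674
Step 2: sqrt(Ne) = sqrt(25.674) = 5.067
Step 3: K1 = 98 / 5.067 = 19.3

19.3


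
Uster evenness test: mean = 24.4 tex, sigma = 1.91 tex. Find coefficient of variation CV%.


Formula: CV% = (standard deviation / mean) * 100
Step 1: Ratio = 1.91 / 24.4 = 0.078279
Step 2: CV% = 0.078279 * 100 = 7.8279% ≈ 7.8%

7.8%


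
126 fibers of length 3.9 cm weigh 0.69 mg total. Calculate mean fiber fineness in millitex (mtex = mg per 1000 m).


Formula: fineness (mtex) = mass (mg) / total length (km) = (mass_mg / total_length_m) * 1000
Step 1: Convert fiber length: 3.9 cm = 0.039 m
Step 2: Total fiber length = 126 * 0.039 = 4.914 m
Step 3: Linear density = 0.69 mg / 4.914 m = 0.1404 mg/m
Step 4: fineness = 0.1404 * 1000 = 140.4 mtex

140.4 mtex


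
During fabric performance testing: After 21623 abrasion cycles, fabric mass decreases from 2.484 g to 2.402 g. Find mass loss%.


Formula: Mass loss% = ((m_before - m_after) / m_before) * 100
Step 1: Mass loss = 2.484 - 2.402 = 0.082 g
Step 2: Ratio = 0.082 / 2.484 = 0.0330113
Step 3: Mass loss% = 0.0330113 * 100 = 3.30113% ≈ 3.30%

3.30%


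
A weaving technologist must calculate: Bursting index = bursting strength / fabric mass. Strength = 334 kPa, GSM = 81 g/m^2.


Formula: Bursting Index = Bursting Strength / Fabric GSM
BI = 334 kPa / 81 g/m^2
BI = 4.123 kPa/(g/m^2)

4.123 kPa/(g/m^2)


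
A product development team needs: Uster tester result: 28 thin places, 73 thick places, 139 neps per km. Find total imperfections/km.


Formula: Total = thin places + thick places + neps
Total = 28 + 73 + 139
Total = 240 imperfections/km

240 imperfections/km


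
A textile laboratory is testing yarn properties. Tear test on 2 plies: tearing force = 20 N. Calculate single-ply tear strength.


Formula: Per-ply strength = Total force / Number of plies
Per-ply = 20 N / 2
Per-ply = 10 N

10 N


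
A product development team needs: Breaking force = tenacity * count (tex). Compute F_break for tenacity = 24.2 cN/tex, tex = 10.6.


Formula: Breaking force = Tenacity * Linear density
F = 24.2 cN/tex * 10.6 tex
F = 256.52 cN

256.52 cN


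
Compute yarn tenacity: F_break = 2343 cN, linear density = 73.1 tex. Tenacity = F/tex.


Formula: Tenacity = Breaking force / Linear density
Tenacity = 2343 cN / 73.1 tex
Tenacity = 32.05 cN/tex

32.05 cN/tex


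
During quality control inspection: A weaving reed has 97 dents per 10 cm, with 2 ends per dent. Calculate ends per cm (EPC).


Formula: EPC = (dents per 10 cm * ends per dent) / 10
Step 1: Total ends per 10 cm = 97 * 2 = 194
Step 2: EPC = 194 / 10 = 19.4 ends/cm

19.4 ends/cm


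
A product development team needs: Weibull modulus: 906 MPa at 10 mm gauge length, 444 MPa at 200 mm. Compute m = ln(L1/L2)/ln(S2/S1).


Formula: m = ln(L1/L2) / ln(S2/S1)
Step 1: ln(L1/L2) = ln(10/200) = -2.99573
Step 2: S2/S1 = 444/906 = 0.49007
Step 3: ln(S2/S1) = ln(0.49007) = -0.71321
Step 4: m = -2.99573 / -0.71321 = 4.20

4.20 (Weibull m)


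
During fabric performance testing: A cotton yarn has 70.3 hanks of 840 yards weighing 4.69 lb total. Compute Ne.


Formula: Ne = hanks / mass_lb
Substituting: Ne = 70.3 / 4.69
Ne = 15.0

15.0 Ne


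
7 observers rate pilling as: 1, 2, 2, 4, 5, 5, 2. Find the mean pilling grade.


Formula: Mean = sum / count
Sum = 1 + 2 + 2 + 4 + 5 + 5 + 2 = 21
Mean = 21 / 7 = 3.0

3.0


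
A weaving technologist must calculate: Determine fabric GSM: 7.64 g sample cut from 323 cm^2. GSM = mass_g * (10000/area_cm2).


Formula: GSM = mass_g / area_m2
Step 1: Convert area: 323 cm^2 = 323 / 10000 = 0.0323 m^2
Step 2: GSM = 7.64 g / 0.0323 m^2 = 236.5 g/m^2

236.5 g/m^2


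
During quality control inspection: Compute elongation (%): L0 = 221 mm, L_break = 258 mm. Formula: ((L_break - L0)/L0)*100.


Formula: Elongation (%) = ((L_break - L0) / L0) * 100
Step 1: Extension = 258 - 221 = 37 mm
Step 2: Elongation = (37 / 221) * 100
Step 3: Elongation = 0.167421 * 100 = 16.7421% ≈ 16.7%

16.7%


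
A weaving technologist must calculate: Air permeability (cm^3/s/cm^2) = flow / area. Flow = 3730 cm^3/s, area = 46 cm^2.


Formula: Air Permeability = Airflow / Test Area
AP = 3730 cm^3/s / 46 cm^2
AP = 81.1 cm^3/s/cm^2

81.1 cm^3/s/cm^2


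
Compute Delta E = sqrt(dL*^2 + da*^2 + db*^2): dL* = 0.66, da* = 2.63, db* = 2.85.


Formula: Delta E = sqrt(dL*^2 + da*^2 + db*^2)
Step 1: dL*^2 = 0.66^2 = 0.4356
Step 2: da*^2 = 2.63^2 = 6.9169
Step 3: db*^2 = 2.85^2 = 8.1225
Step 4: Sum = 0.4356 + 6.9169 + 8.1225 = 15.475
Step 5: Delta E = sqrt(15.475) = 3.93

3.93 Delta E


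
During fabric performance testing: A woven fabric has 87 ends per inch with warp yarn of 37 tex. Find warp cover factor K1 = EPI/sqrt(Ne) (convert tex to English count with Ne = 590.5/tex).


Formula: K1 = EPI / sqrt(Ne), with Ne = 590.5 / tex_warp
Step 1: Ne = 590.5 / 37 = 15.959
Step 2: sqrt(Ne) = sqrt(15.959) = 3.9949
Step 3: K1 = 87 / 3.9949 = 21.8

21.8


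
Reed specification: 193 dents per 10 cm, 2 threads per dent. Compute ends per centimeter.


Formula: EPC = (dents per 10 cm * ends per dent) / 10
Step 1: Total ends per 10 cm = 193 * 2 = 386
Step 2: EPC = 386 / 10 = 38.6 ends/cm

38.6 ends/cm


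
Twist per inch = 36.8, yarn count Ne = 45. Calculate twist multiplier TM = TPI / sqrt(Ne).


Formula: TM = TPI / sqrt(Ne)
Step 1: sqrt(Ne) = sqrt(45) = 6.7082
Step 2: TM = 36.8 / 6.7082 = 5.49

5.49 TM


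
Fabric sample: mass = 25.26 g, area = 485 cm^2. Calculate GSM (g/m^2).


Formula: GSM = mass_g / area_m2
Step 1: Convert area: 485 cm^2 = 485 / 10000 = 0.0485 m^2
Step 2: GSM = 25.26 g / 0.0485 m^2 = 520.8 g/m^2

520.8 g/m^2


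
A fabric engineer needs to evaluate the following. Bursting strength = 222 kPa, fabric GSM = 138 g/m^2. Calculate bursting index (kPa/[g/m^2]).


Formula: Bursting Index = Bursting Strength / Fabric GSM
BI = 222 kPa / 138 g/m^2
BI = 1.609 kPa/(g/m^2)

1.609 kPa/(g/m^2)


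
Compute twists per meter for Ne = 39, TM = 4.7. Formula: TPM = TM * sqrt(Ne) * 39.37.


Formula: TPM = TM * sqrt(Ne) * 39.37
Step 1: sqrt(Ne) = sqrt(39) = 6.245
Step 2: TM * sqrt(Ne) = 4.7 * 6.245 = 29.3515
Step 3: TPM = 29.3515 * 39.37 = 1156 twists/m

1156 twists/m


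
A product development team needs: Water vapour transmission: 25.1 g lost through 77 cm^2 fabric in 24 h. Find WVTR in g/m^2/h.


Formula: WVTR = mass_loss / (area * time)
Step 1: Convert area: 77 cm^2 = 0.0077 m^2
Step 2: WVTR = 25.1 g / (0.0077 m^2 * 24 h)
Step 3: WVTR = 25.1 / 0.1848 = 135.8 g/m^2/h

135.8 g/m^2/h


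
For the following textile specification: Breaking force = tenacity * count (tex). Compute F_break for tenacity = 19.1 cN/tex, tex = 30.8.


Formula: Breaking force = Tenacity * Linear density
F = 19.1 cN/tex * 30.8 tex
F = 588.28 cN

588.28 cN


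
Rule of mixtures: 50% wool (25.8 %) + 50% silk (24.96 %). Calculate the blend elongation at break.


Formula: Blend property = (fraction_A * property_A) + (fraction_B * property_B)
Step 1: Contribution A = 50/100 * 25.8 % = 12.9 %
Step 2: Contribution B = 50/100 * 24.96 % = 12.48 %
Step 3: Blend elongation at break = 12.9 + 12.48 = 25.38 %

25.38 %


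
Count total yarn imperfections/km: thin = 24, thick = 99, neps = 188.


Formula: Total = thin places + thick places + neps
Total = 24 + 99 + 188
Total = 311 imperfections/km

311 imperfections/km


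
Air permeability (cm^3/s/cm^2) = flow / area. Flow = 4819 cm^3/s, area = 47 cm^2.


Formula: Air Permeability = Airflow / Test Area
AP = 4819 cm^3/s / 47 cm^2
AP = 102.5 cm^3/s/cm^2

102.5 cm^3/s/cm^2


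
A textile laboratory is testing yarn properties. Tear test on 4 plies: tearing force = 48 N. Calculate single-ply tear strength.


Formula: Per-ply strength = Total force / Number of plies
Per-ply = 48 N / 4
Per-ply = 12 N

12 N


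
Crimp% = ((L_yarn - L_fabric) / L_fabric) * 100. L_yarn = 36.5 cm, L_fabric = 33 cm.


Formula: Crimp% = ((L_yarn - L_fabric) / L_fabric) * 100
Step 1: Extension = 36.5 - 33 = 3.5 cm
Step 2: Crimp% = (3.5 / 33) * 100
Step 3: Crimp% = 0.106061 * 100 = 10.6061% ≈ 10.6%

10.6%


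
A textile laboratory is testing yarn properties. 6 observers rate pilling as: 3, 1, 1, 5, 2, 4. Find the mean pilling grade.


Formula: Mean = sum / count
Sum = 3 + 1 + 1 + 5 + 2 + 4 = 16
Mean = 16 / 6 = 2.7

2.7


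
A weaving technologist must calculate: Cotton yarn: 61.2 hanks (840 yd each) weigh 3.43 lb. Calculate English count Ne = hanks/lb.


Formula: Ne = hanks / mass_lb
Substituting: Ne = 61.2 / 3.43
Ne = 17.8

17.8 Ne


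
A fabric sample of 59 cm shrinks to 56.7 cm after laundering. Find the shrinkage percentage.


Formula: Shrinkage% = ((L_before - L_after) / L_before) * 100
Step 1: Shrinkage = 59 - 56.7 = 2.3 cm
Step 2: Shrinkage% = (2.3 / 59) * 100
Step 3: Shrinkage% = 0.038983 * 100 = 3.8983% ≈ 3.9%

3.9%


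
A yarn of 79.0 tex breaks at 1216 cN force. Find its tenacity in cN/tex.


Formula: Tenacity = Breaking force / Linear density
Tenacity = 1216 cN / 79.0 tex
Tenacity = 15.39 cN/tex

15.39 cN/tex


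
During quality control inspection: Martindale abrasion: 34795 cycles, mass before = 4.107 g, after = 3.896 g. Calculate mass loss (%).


Formula: Mass loss% = ((m_before - m_after) / m_before) * 100
Step 1: Mass loss = 4.107 - 3.896 = 0.211 g
Step 2: Ratio = 0.211 / 4.107 = 0.0513757
Step 3: Mass loss% = 0.0513757 * 100 = 5.13757% ≈ 5.14%

5.14%


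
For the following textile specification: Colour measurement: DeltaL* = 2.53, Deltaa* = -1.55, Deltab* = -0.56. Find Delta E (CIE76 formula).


Formula: Delta E = sqrt(dL*^2 + da*^2 + db*^2)
Step 1: dL*^2 = 2.53^2 = 6.4009
Step 2: da*^2 = (-1.55)^2 = 2.4025
Step 3: db*^2 = (-0.56)^2 = 0.3136
Step 4: Sum = 6.4009 + 2.4025 + 0.3136 = 9.117
Step 5: Delta E = sqrt(9.117) = 3.02

3.02 Delta E


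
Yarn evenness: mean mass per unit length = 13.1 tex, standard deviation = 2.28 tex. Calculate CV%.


Formula: CV% = (standard deviation / mean) * 100
Step 1: Ratio = 2.28 / 13.1 = 0.174046
Step 2: CV% = 0.174046 * 100 = 17.4046% ≈ 17.4%

17.4%


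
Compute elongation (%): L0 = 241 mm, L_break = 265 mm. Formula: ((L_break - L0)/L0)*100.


Formula: Elongation (%) = ((L_break - L0) / L0) * 100
Step 1: Extension = 265 - 241 = 24 mm
Step 2: Elongation = (24 / 241) * 100
Step 3: Elongation = 0.099585 * 100 = 9.9585% ≈ 10.0%

10.0%


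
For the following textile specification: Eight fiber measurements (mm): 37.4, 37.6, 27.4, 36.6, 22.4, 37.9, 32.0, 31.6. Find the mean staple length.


Formula: Mean = sum of lengths / count
Sum = 37.4 + 37.6 + 27.4 + 36.6 + 22.4 + 37.9 + 32.0 + 31.6
Sum = 262.9 mm
Mean = 262.9 / 8 = 32.86 mm

32.86 mm


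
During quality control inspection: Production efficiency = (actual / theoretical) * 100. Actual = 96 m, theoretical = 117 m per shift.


Formula: Efficiency% = (Actual output / Theoretical output) * 100
Efficiency% = (96 / 117) * 100
Efficiency% = 0.820513 * 100 = 82.0513% ≈ 82.1%

82.1%


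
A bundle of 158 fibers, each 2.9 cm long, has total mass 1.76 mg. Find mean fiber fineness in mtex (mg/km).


Formula: fineness (mtex) = mass (mg) / total length (km) = (mass_mg / total_length_m) * 1000
Step 1: Convert fiber length: 2.9 cm = 0.029 m
Step 2: Total fiber length = 158 * 0.029 = 4.582 m
Step 3: Linear density = 1.76 mg / 4.582 m = 0.3841 mg/m
Step 4: fineness = 0.3841 * 1000 = 384.1 mtex

384.1 mtex


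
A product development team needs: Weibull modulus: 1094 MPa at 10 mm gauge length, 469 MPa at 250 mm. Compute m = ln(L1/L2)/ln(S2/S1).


Formula: m = ln(L1/L2) / ln(S2/S1)
Step 1: ln(L1/L2) = ln(10/250) = -3.21888
Step 2: S2/S1 = 469/1094 = 0.4287
Step 3: ln(S2/S1) = ln(0.4287) = -0.84700
Step 4: m = -3.21888 / -0.84700 = 3.80

3.80 (Weibull m)


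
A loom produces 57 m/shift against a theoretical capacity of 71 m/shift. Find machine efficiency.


Formula: Efficiency% = (Actual output / Theoretical output) * 100
Efficiency% = (57 / 71) * 100
Efficiency% = 0.802817 * 100 = 80.2817% ≈ 80.3%

80.3%


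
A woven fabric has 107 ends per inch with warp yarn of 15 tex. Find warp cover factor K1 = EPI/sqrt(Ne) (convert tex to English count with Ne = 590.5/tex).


Formula: K1 = EPI / sqrt(Ne), with Ne = 590.5 / tex_warp
Step 1: Ne = 590.5 / 15 = 39.367
Step 2: sqrt(Ne) = sqrt(39.367) = 6.2743
Step 3: K1 = 107 / 6.2743 = 17.1

17.1


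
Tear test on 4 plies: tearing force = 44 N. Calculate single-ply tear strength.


Formula: Per-ply strength = Total force / Number of plies
Per-ply = 44 N / 4
Per-ply = 11 N

11 N


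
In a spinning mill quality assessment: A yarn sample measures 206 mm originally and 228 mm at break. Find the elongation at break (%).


Formula: Elongation (%) = ((L_break - L0) / L0) * 100
Step 1: Extension = 228 - 206 = 22 mm
Step 2: Elongation = (22 / 206) * 100
Step 3: Elongation = 0.106796 * 100 = 10.6796% ≈ 10.7%

10.7%


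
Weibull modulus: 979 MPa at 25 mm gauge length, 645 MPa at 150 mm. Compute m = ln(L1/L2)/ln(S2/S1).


Formula: m = ln(L1/L2) / ln(S2/S1)
Step 1: ln(L1/L2) = ln(25/150) = -1.79176
Step 2: S2/S1 = 645/979 = 0.65884
Step 3: ln(S2/S1) = ln(0.65884) = -0.41727
Step 4: m = -1.79176 / -0.41727 = 4.29

4.29 (Weibull m)


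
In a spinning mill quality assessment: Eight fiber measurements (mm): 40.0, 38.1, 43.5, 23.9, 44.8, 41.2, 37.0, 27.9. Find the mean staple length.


Formula: Mean = sum of lengths / count
Sum = 40.0 + 38.1 + 43.5 + 23.9 + 44.8 + 41.2 + 37.0 + 27.9
Sum = 296.4 mm
Mean = 296.4 / 8 = 37.05 mm

37.05 mm


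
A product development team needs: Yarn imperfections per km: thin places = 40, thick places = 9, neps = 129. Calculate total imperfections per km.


Formula: Total = thin places + thick places + neps
Total = 40 + 9 + 129
Total = 178 imperfections/km

178 imperfections/km


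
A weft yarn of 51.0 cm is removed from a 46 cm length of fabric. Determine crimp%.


Formula: Crimp% = ((L_yarn - L_fabric) / L_fabric) * 100
Step 1: Extension = 51.0 - 46 = 5.0 cm
Step 2: Crimp% = (5.0 / 46) * 100
Step 3: Crimp% = 0.108696 * 100 = 10.8696% ≈ 10.9%

10.9%


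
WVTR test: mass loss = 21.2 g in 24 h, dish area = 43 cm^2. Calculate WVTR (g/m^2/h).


Formula: WVTR = mass_loss / (area * time)
Step 1: Convert area: 43 cm^2 = 0.0043 m^2
Step 2: WVTR = 21.2 g / (0.0043 m^2 * 24 h)
Step 3: WVTR = 21.2 / 0.1032 = 205.4 g/m^2/h

205.4 g/m^2/h


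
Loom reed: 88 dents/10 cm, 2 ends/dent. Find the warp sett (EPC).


Formula: EPC = (dents per 10 cm * ends per dent) / 10
Step 1: Total ends per 10 cm = 88 * 2 = 176
Step 2: EPC = 176 / 10 = 17.6 ends/cm

17.6 ends/cm


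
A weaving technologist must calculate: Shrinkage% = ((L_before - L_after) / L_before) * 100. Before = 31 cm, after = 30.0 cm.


Formula: Shrinkage% = ((L_before - L_after) / L_before) * 100
Step 1: Shrinkage = 31 - 30.0 = 1.0 cm
Step 2: Shrinkage% = (1.0 / 31) * 100
Step 3: Shrinkage% = 0.032258 * 100 = 3.2258% ≈ 3.2%

3.2%


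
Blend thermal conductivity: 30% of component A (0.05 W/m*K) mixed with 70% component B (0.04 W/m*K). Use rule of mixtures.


Formula: Blend property = (fraction_A * property_A) + (fraction_B * property_B)
Step 1: Contribution A = 30/100 * 0.05 W/m*K = 0.015 W/m*K
Step 2: Contribution B = 70/100 * 0.04 W/m*K = 0.028 W/m*K
Step 3: Blend thermal conductivity = 0.015 + 0.028 = 0.043 W/m*K

0.043 W/m*K


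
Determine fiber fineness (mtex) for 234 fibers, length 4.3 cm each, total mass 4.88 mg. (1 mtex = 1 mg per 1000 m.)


Formula: fineness (mtex) = mass (mg) / total length (km) = (mass_mg / total_length_m) * 1000
Step 1: Convert fiber length: 4.3 cm = 0.043 m
Step 2: Total fiber length = 234 * 0.043 = 10.062 m
Step 3: Linear density = 4.88 mg / 10.062 m = 0.4850 mg/m
Step 4: fineness = 0.4850 * 1000 = 485.0 mtex

485.0 mtex


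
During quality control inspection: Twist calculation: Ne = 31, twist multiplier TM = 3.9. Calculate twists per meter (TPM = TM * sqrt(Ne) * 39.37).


Formula: TPM = TM * sqrt(Ne) * 39.37
Step 1: sqrt(Ne) = sqrt(31) = 5.5678
Step 2: TM * sqrt(Ne) = 3.9 * 5.5678 = 21.7144
Step 3: TPM = 21.7144 * 39.37 = 855 twists/m

855 twists/m


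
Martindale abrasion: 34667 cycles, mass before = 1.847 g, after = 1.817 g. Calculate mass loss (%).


Formula: Mass loss% = ((m_before - m_after) / m_before) * 100
Step 1: Mass loss = 1.847 - 1.817 = 0.03 g
Step 2: Ratio = 0.03 / 1.847 = 0.0162426
Step 3: Mass loss% = 0.0162426 * 100 = 1.62426% ≈ 1.62%

1.62%


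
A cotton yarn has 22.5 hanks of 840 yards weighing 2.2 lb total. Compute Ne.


Formula: Ne = hanks / mass_lb
Substituting: Ne = 22.5 / 2.2
Ne = 10.2

10.2 Ne


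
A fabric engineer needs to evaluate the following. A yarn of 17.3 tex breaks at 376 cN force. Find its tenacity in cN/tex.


Formula: Tenacity = Breaking force / Linear density
Tenacity = 376 cN / 17.3 tex
Tenacity = 21.73 cN/tex

21.73 cN/tex


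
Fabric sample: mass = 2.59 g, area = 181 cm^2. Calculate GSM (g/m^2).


Formula: GSM = mass_g / area_m2
Step 1: Convert area: 181 cm^2 = 181 / 10000 = 0.0181 m^2
Step 2: GSM = 2.59 g / 0.0181 m^2 = 143.1 g/m^2

143.1 g/m^2


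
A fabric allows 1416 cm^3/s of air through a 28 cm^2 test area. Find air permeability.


Formula: Air Permeability = Airflow / Test Area
AP = 1416 cm^3/s / 28 cm^2
AP = 50.6 cm^3/s/cm^2

50.6 cm^3/s/cm^2


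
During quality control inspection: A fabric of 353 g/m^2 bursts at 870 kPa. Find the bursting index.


Formula: Bursting Index = Bursting Strength / Fabric GSM
BI = 870 kPa / 353 g/m^2
BI = 2.465 kPa/(g/m^2)

2.465 kPa/(g/m^2)


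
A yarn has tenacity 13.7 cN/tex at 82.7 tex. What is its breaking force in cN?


Formula: Breaking force = Tenacity * Linear density
F = 13.7 cN/tex * 82.7 tex
F = 1132.99 cN

1132.99 cN


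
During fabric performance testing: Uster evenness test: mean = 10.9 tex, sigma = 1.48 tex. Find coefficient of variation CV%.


Formula: CV% = (standard deviation / mean) * 100
Step 1: Ratio = 1.48 / 10.9 = 0.13578
Step 2: CV% = 0.13578 * 100 = 13.578% ≈ 13.6%

13.6%


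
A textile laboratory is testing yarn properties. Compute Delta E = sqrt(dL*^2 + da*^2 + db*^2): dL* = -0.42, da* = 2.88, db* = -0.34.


Formula: Delta E = sqrt(dL*^2 + da*^2 + db*^2)
Step 1: dL*^2 = (-0.42)^2 = 0.1764
Step 2: da*^2 = 2.88^2 = 8.2944
Step 3: db*^2 = (-0.34)^2 = 0.1156
Step 4: Sum = 0.1764 + 8.2944 + 0.1156 = 8.5864
Step 5: Delta E = sqrt(8.5864) = 2.93

2.93 Delta E


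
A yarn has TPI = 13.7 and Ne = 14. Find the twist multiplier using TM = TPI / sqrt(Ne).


Formula: TM = TPI / sqrt(Ne)
Step 1: sqrt(Ne) = sqrt(14) = 3.7417
Step 2: TM = 13.7 / 3.7417 = 3.66

3.66 TM


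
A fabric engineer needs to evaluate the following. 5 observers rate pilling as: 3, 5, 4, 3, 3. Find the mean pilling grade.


Formula: Mean = sum / count
Sum = 3 + 5 + 4 + 3 + 3 = 18
Mean = 18 / 5 = 3.6

3.6


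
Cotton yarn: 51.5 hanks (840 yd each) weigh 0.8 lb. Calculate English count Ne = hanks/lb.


Formula: Ne = hanks / mass_lb
Substituting: Ne = 51.5 / 0.8
Ne = 64.4

64.4 Ne


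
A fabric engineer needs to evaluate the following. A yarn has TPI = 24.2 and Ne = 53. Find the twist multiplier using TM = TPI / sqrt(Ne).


Formula: TM = TPI / sqrt(Ne)
Step 1: sqrt(Ne) = sqrt(53) = 7.2801
Step 2: TM = 24.2 / 7.2801 = 3.32

3.32 TM


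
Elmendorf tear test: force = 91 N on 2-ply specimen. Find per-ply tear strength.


Formula: Per-ply strength = Total force / Number of plies
Per-ply = 91 N / 2
Per-ply = 45.5 N

45.5 N


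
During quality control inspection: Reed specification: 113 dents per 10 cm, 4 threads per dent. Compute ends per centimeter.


Formula: EPC = (dents per 10 cm * ends per dent) / 10
Step 1: Total ends per 10 cm = 113 * 4 = 452
Step 2: EPC = 452 / 10 = 45.2 ends/cm

45.2 ends/cm


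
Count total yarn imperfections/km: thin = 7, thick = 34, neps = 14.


Formula: Total = thin places + thick places + neps
Total = 7 + 34 + 14
Total = 55 imperfections/km

55 imperfections/km


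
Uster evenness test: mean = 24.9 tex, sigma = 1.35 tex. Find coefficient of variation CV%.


Formula: CV% = (standard deviation / mean) * 100
Step 1: Ratio = 1.35 / 24.9 = 0.054217
Step 2: CV% = 0.054217 * 100 = 5.4217% ≈ 5.4%

5.4%


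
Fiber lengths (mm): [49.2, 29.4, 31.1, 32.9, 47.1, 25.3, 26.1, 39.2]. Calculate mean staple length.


Formula: Mean = sum of lengths / count
Sum = 49.2 + 29.4 + 31.1 + 32.9 + 47.1 + 25.3 + 26.1 + 39.2
Sum = 280.3 mm
Mean = 280.3 / 8 = 35.04 mm

35.04 mm


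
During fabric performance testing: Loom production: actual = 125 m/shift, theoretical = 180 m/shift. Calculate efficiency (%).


Formula: Efficiency% = (Actual output / Theoretical output) * 100
Efficiency% = (125 / 180) * 100
Efficiency% = 0.694444 * 100 = 69.4444% ≈ 69.4%

69.4%


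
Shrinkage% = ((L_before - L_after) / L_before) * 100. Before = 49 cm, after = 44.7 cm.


Formula: Shrinkage% = ((L_before - L_after) / L_before) * 100
Step 1: Shrinkage = 49 - 44.7 = 4.3 cm
Step 2: Shrinkage% = (4.3 / 49) * 100
Step 3: Shrinkage% = 0.087755 * 100 = 8.7755% ≈ 8.8%

8.8%


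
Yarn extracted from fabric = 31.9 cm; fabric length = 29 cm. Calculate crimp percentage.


Formula: Crimp% = ((L_yarn - L_fabric) / L_fabric) * 100
Step 1: Extension = 31.9 - 29 = 2.9 cm
Step 2: Crimp% = (2.9 / 29) * 100
Step 3: Crimp% = 0.1 * 100 = 10.0%

10.0%


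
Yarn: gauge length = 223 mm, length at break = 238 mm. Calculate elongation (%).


Formula: Elongation (%) = ((L_break - L0) / L0) * 100
Step 1: Extension = 238 - 223 = 15 mm
Step 2: Elongation = (15 / 223) * 100
Step 3: Elongation = 0.067265 * 100 = 6.7265% ≈ 6.7%

6.7%


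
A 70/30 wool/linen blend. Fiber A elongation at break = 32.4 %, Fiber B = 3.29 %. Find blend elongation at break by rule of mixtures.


Formula: Blend property = (fraction_A * property_A) + (fraction_B * property_B)
Step 1: Contribution A = 70/100 * 32.4 % = 22.68 %
Step 2: Contribution B = 30/100 * 3.29 % = 0.987 %
Step 3: Blend elongation at break = 22.68 + 0.987 = 23.667 %

23.667 %


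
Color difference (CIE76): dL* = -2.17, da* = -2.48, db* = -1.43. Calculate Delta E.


Formula: Delta E = sqrt(dL*^2 + da*^2 + db*^2)
Step 1: dL*^2 = (-2.17)^2 = 4.7089
Step 2: da*^2 = (-2.48)^2 = 6.1504
Step 3: db*^2 = (-1.43)^2 = 2.0449
Step 4: Sum = 4.7089 + 6.1504 + 2.0449 = 12.9042
Step 5: Delta E = sqrt(12.9042) = 3.59

3.59 Delta E


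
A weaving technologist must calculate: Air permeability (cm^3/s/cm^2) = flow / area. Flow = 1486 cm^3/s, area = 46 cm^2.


Formula: Air Permeability = Airflow / Test Area
AP = 1486 cm^3/s / 46 cm^2
AP = 32.3 cm^3/s/cm^2

32.3 cm^3/s/cm^2


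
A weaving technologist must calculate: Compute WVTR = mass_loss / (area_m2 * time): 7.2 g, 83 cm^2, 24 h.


Formula: WVTR = mass_loss / (area * time)
Step 1: Convert area: 83 cm^2 = 0.0083 m^2
Step 2: WVTR = 7.2 g / (0.0083 m^2 * 24 h)
Step 3: WVTR = 7.2 / 0.1992 = 36.1 g/m^2/h

36.1 g/m^2/h


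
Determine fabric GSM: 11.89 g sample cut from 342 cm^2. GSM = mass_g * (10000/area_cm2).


Formula: GSM = mass_g / area_m2
Step 1: Convert area: 342 cm^2 = 342 / 10000 = 0.0342 m^2
Step 2: GSM = 11.89 g / 0.0342 m^2 = 347.7 g/m^2

347.7 g/m^2
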